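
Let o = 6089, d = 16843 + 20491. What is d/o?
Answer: 37334/6089 ≈ 6.1314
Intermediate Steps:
d = 37334
d/o = 37334/6089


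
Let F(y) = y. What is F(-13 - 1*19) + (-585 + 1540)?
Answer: 923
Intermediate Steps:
F(-13 - 1*19) + (-585 + 1540) = (-13 - 1*19) + (-585 + 1540) = (-13 - 19) + 955 = -32 + 955 = 923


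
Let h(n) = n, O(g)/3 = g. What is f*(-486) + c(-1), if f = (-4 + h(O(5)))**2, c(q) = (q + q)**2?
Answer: -58802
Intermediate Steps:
O(g) = 3*g
c(q) = 4*q**2 (c(q) = (2*q)**2 = 4*q**2)
f = 121 (f = (-4 + 3*5)**2 = (-4 + 15)**2 = 11**2 = 121)
f*(-486) + c(-1) = 121*(-486) + 4*(-1)**2 = -58806 + 4*1 = -58806 + 4 = -58802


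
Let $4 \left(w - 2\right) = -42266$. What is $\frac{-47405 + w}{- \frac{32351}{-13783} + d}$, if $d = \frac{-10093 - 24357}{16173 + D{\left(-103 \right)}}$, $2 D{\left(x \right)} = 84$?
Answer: $- \frac{471115691781}{1808986} \approx -2.6043 \cdot 10^{5}$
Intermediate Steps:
$w = - \frac{21129}{2}$ ($w = 2 + \frac{1}{4} \left(-42266\right) = 2 - \frac{21133}{2} = - \frac{21129}{2} \approx -10565.0$)
$D{\left(x \right)} = 42$ ($D{\left(x \right)} = \frac{1}{2} \cdot 84 = 42$)
$d = - \frac{6890}{3243}$ ($d = \frac{-10093 - 24357}{16173 + 42} = - \frac{34450}{16215} = \left(-34450\right) \frac{1}{16215} = - \frac{6890}{3243} \approx -2.1246$)
$\frac{-47405 + w}{- \frac{32351}{-13783} + d} = \frac{-47405 - \frac{21129}{2}}{- \frac{32351}{-13783} - \frac{6890}{3243}} = - \frac{115939}{2 \left(\left(-32351\right) \left(- \frac{1}{13783}\right) - \frac{6890}{3243}\right)} = - \frac{115939}{2 \left(\frac{2941}{1253} - \frac{6890}{3243}\right)} = - \frac{115939}{2 \cdot \frac{904493}{4063479}} = \left(- \frac{115939}{2}\right) \frac{4063479}{904493} = - \frac{471115691781}{1808986}$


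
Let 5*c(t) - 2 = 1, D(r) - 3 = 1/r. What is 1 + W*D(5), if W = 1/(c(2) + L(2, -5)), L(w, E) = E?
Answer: 3/11 ≈ 0.27273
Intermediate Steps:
D(r) = 3 + 1/r
c(t) = 3/5 (c(t) = 2/5 + (1/5)*1 = 2/5 + 1/5 = 3/5)
W = -5/22 (W = 1/(3/5 - 5) = 1/(-22/5) = -5/22 ≈ -0.22727)
1 + W*D(5) = 1 - 5*(3 + 1/5)/22 = 1 - 5/22*16/5 = 1 - 8/11 = 3/11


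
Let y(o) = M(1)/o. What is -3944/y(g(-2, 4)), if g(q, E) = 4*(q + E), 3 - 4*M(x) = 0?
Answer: -126208/3 ≈ -42069.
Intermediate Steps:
M(x) = ¾ (M(x) = ¾ - ¼*0 = ¾ + 0 = ¾)
g(q, E) = 4*E + 4*q (g(q, E) = 4*(E + q) = 4*E + 4*q)
y(o) = 3/(4*o)
-3944/y(g(-2, 4)) = -3944/(3/(4*(4*4 + 4*(-2)))) = -3944/(3/(4*(16 - 8))) = -3944/((¾)/8) = -3944/((¾)*(⅛)) = -3944/3/32 = -3944*32/3 = -126208/3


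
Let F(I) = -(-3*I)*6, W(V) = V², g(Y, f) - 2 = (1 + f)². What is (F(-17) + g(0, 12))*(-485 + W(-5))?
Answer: 62100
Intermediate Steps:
g(Y, f) = 2 + (1 + f)²
F(I) = 18*I (F(I) = -(-18)*I = 18*I)
(F(-17) + g(0, 12))*(-485 + W(-5)) = (18*(-17) + (2 + (1 + 12)²))*(-485 + (-5)²) = (-306 + (2 + 13²))*(-485 + 25) = (-306 + (2 + 169))*(-460) = (-306 + 171)*(-460) = -135*(-460) = 62100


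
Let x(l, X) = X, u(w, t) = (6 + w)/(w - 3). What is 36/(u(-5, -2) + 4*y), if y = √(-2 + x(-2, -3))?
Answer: -32/569 - 1024*I*√5/569 ≈ -0.056239 - 4.0241*I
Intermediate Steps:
u(w, t) = (6 + w)/(-3 + w)
y = I*√5 (y = √(-2 - 3) = √(-5) = I*√5 ≈ 2.2361*I)
36/(u(-5, -2) + 4*y) = 36/((6 - 5)/(-3 - 5) + 4*(I*√5)) = 36/(1/(-8) + 4*I*√5) = 36/(-⅛*1 + 4*I*√5) = 36/(-⅛ + 4*I*√5)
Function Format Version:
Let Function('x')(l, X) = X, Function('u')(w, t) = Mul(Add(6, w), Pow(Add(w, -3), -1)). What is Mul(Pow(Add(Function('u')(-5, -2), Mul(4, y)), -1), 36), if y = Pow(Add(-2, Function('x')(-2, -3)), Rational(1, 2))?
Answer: Add(Rational(-32, 569), Mul(Rational(-1024, 569), I, Pow(5, Rational(1, 2)))) ≈ Add(-0.056239, Mul(-4.0241, I))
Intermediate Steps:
Function('u')(w, t) = Mul(Pow(Add(-3, w), -1), Add(6, w)) (Function('u')(w, t) = Mul(Add(6, w), Pow(Add(-3, w), -1)) = Mul(Pow(Add(-3, w), -1), Add(6, w)))
y = Mul(I, Pow(5, Rational(1, 2))) (y = Pow(Add(-2, -3), Rational(1, 2)) = Pow(-5, Rational(1, 2)) = Mul(I, Pow(5, Rational(1, 2))) ≈ Mul(2.2361, I))
Mul(Pow(Add(Function('u')(-5, -2), Mul(4, y)), -1), 36) = Mul(Pow(Add(Mul(Pow(Add(-3, -5), -1), Add(6, -5)), Mul(4, Mul(I, Pow(5, Rational(1, 2))))), -1), 36) = Mul(Pow(Add(Mul(Pow(-8, -1), 1), Mul(4, I, Pow(5, Rational(1, 2)))), -1), 36) = Mul(Pow(Add(Mul(Rational(-1, 8), 1), Mul(4, I, Pow(5, Rational(1, 2)))), -1), 36) = Mul(Pow(Add(Rational(-1, 8), Mul(4, I, Pow(5, Rational(1, 2)))), -1), 36) = Mul(36, Pow(Add(Rational(-1, 8), Mul(4, I, Pow(5, Rational(1, 2)))), -1))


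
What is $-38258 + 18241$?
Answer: $-20017$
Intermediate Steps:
$-38258 + 18241 = -20017$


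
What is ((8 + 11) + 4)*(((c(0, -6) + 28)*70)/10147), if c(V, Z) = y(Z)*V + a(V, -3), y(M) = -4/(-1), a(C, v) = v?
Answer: 40250/10147 ≈ 3.9667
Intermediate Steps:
y(M) = 4 (y(M) = -4*(-1) = 4)
c(V, Z) = -3 + 4*V (c(V, Z) = 4*V - 3 = -3 + 4*V)
((8 + 11) + 4)*(((c(0, -6) + 28)*70)/10147) = ((8 + 11) + 4)*((((-3 + 4*0) + 28)*70)/10147) = (19 + 4)*((((-3 + 0) + 28)*70)*(1/10147)) = 23*(((-3 + 28)*70)*(1/10147)) = 23*((25*70)*(1/10147)) = 23*(1750*(1/10147)) = 23*(1750/10147) = 40250/10147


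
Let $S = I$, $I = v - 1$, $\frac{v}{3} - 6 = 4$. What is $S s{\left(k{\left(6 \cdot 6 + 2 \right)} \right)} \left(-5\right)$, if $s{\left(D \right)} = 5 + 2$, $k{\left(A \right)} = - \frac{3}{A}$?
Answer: $-1015$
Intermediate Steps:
$v = 30$ ($v = 18 + 3 \cdot 4 = 18 + 12 = 30$)
$I = 29$ ($I = 30 - 1 = 29$)
$s{\left(D \right)} = 7$
$S = 29$
$S s{\left(k{\left(6 \cdot 6 + 2 \right)} \right)} \left(-5\right) = 29 \cdot 7 \left(-5\right) = 203 \left(-5\right) = -1015$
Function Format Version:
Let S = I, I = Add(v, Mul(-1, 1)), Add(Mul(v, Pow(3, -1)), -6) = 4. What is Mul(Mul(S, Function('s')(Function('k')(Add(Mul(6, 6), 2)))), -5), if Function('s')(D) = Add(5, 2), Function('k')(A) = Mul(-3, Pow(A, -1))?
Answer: -1015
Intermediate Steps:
v = 30 (v = Add(18, Mul(3, 4)) = Add(18, 12) = 30)
I = 29 (I = Add(30, Mul(-1, 1)) = Add(30, -1) = 29)
Function('s')(D) = 7
S = 29
Mul(Mul(S, Function('s')(Function('k')(Add(Mul(6, 6), 2)))), -5) = Mul(Mul(29, 7), -5) = Mul(203, -5) = -1015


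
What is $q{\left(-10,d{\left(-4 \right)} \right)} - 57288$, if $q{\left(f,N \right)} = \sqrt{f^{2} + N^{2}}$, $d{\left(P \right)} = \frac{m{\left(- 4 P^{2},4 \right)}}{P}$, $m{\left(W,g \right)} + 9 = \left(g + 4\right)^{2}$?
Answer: $-57288 + \frac{5 \sqrt{185}}{4} \approx -57271.0$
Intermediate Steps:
$m{\left(W,g \right)} = -9 + \left(4 + g\right)^{2}$ ($m{\left(W,g \right)} = -9 + \left(g + 4\right)^{2} = -9 + \left(4 + g\right)^{2}$)
$d{\left(P \right)} = \frac{55}{P}$ ($d{\left(P \right)} = \frac{-9 + \left(4 + 4\right)^{2}}{P} = \frac{-9 + 8^{2}}{P} = \frac{-9 + 64}{P} = \frac{55}{P}$)
$q{\left(f,N \right)} = \sqrt{N^{2} + f^{2}}$
$q{\left(-10,d{\left(-4 \right)} \right)} - 57288 = \sqrt{\left(\frac{55}{-4}\right)^{2} + \left(-10\right)^{2}} - 57288 = \sqrt{\left(55 \left(- \frac{1}{4}\right)\right)^{2} + 100} - 57288 = \sqrt{\left(- \frac{55}{4}\right)^{2} + 100} - 57288 = \sqrt{\frac{3025}{16} + 100} - 57288 = \sqrt{\frac{4625}{16}} - 57288 = \frac{5 \sqrt{185}}{4} - 57288 = -57288 + \frac{5 \sqrt{185}}{4}$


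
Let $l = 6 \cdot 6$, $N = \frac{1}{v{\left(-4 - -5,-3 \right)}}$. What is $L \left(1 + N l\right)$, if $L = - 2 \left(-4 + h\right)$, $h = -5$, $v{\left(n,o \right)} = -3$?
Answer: $-198$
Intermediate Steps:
$N = - \frac{1}{3}$ ($N = \frac{1}{-3} = - \frac{1}{3} \approx -0.33333$)
$l = 36$
$L = 18$ ($L = - 2 \left(-4 - 5\right) = \left(-2\right) \left(-9\right) = 18$)
$L \left(1 + N l\right) = 18 \left(1 - 12\right) = 18 \left(-11\right) = -198$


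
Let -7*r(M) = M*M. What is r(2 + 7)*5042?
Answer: -408402/7 ≈ -58343.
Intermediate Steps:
r(M) = -M²/7 (r(M) = -M*M/7 = -M²/7)
r(2 + 7)*5042 = -(2 + 7)²/7*5042 = -⅐*9²*5042 = -⅐*81*5042 = -81/7*5042 = -408402/7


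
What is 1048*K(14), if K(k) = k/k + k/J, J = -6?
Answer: -4192/3 ≈ -1397.3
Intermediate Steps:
K(k) = 1 - k/6 (K(k) = k/k + k/(-6) = 1 + k*(-⅙) = 1 - k/6)
1048*K(14) = 1048*(1 - ⅙*14) = 1048*(1 - 7/3) = 1048*(-4/3) = -4192/3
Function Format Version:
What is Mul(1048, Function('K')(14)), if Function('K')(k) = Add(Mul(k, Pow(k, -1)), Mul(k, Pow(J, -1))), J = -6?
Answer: Rational(-4192, 3) ≈ -1397.3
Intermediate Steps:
Function('K')(k) = Add(1, Mul(Rational(-1, 6), k)) (Function('K')(k) = Add(Mul(k, Pow(k, -1)), Mul(k, Pow(-6, -1))) = Add(1, Mul(k, Rational(-1, 6))) = Add(1, Mul(Rational(-1, 6), k)))
Mul(1048, Function('K')(14)) = Mul(1048, Add(1, Mul(Rational(-1, 6), 14))) = Mul(1048, Add(1, Rational(-7, 3))) = Mul(1048, Rational(-4, 3)) = Rational(-4192, 3)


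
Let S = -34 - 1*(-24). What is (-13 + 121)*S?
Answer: -1080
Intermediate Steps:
S = -10 (S = -34 + 24 = -10)
(-13 + 121)*S = (-13 + 121)*(-10) = 108*(-10) = -1080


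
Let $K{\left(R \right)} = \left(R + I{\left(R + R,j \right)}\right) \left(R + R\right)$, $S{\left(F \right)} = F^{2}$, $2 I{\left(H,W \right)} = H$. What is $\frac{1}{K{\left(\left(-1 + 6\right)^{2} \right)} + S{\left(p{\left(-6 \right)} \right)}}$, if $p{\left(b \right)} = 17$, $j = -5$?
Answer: $\frac{1}{2789} \approx 0.00035855$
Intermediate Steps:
$I{\left(H,W \right)} = \frac{H}{2}$
$K{\left(R \right)} = 4 R^{2}$ ($K{\left(R \right)} = \left(R + \frac{R + R}{2}\right) \left(R + R\right) = \left(R + \frac{2 R}{2}\right) 2 R = \left(R + R\right) 2 R = 2 R 2 R = 4 R^{2}$)
$\frac{1}{K{\left(\left(-1 + 6\right)^{2} \right)} + S{\left(p{\left(-6 \right)} \right)}} = \frac{1}{4 \left(\left(-1 + 6\right)^{2}\right)^{2} + 17^{2}} = \frac{1}{4 \left(5^{2}\right)^{2} + 289} = \frac{1}{4 \cdot 25^{2} + 289} = \frac{1}{4 \cdot 625 + 289} = \frac{1}{2500 + 289} = \frac{1}{2789}$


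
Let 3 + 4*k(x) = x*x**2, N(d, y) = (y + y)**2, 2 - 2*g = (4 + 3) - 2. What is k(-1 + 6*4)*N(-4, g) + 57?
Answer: 27426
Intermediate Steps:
g = -3/2 (g = 1 - ((4 + 3) - 2)/2 = 1 - (7 - 2)/2 = 1 - 1/2*5 = 1 - 5/2 = -3/2 ≈ -1.5000)
N(d, y) = 4*y**2 (N(d, y) = (2*y)**2 = 4*y**2)
k(x) = -3/4 + x**3/4 (k(x) = -3/4 + (x*x**2)/4 = -3/4 + x**3/4)
k(-1 + 6*4)*N(-4, g) + 57 = (-3/4 + (-1 + 6*4)**3/4)*(4*(-3/2)**2) + 57 = (-3/4 + (-1 + 24)**3/4)*(4*(9/4)) + 57 = (-3/4 + (1/4)*23**3)*9 + 57 = (-3/4 + (1/4)*12167)*9 + 57 = (-3/4 + 12167/4)*9 + 57 = 3041*9 + 57 = 27369 + 57 = 27426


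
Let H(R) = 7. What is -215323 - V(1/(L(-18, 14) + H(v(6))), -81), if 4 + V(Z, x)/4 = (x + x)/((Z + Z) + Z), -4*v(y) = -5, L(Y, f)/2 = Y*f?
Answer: -322659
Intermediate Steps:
L(Y, f) = 2*Y*f (L(Y, f) = 2*(Y*f) = 2*Y*f)
v(y) = 5/4 (v(y) = -¼*(-5) = 5/4)
V(Z, x) = -16 + 8*x/(3*Z) (V(Z, x) = -16 + 4*((x + x)/((Z + Z) + Z)) = -16 + 4*((2*x)/(2*Z + Z)) = -16 + 4*((2*x)/((3*Z))) = -16 + 4*((2*x)*(1/(3*Z))) = -16 + 4*(2*x/(3*Z)) = -16 + 8*x/(3*Z))
-215323 - V(1/(L(-18, 14) + H(v(6))), -81) = -215323 - (-16 + (8/3)*(-81)/1/(2*(-18)*14 + 7)) = -215323 - (-16 + (8/3)*(-81)/1/(-504 + 7)) = -215323 - (-16 + (8/3)*(-81)/1/(-497)) = -215323 - (-16 + (8/3)*(-81)/(-1/497)) = -215323 - (-16 + (8/3)*(-81)*(-497)) = -215323 - (-16 + 107352) = -215323 - 1*107336 = -215323 - 107336 = -322659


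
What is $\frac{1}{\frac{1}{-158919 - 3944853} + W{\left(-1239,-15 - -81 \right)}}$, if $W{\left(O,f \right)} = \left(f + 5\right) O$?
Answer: $- \frac{4103772}{361004719069} \approx -1.1368 \cdot 10^{-5}$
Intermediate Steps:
$W{\left(O,f \right)} = O \left(5 + f\right)$ ($W{\left(O,f \right)} = \left(5 + f\right) O = O \left(5 + f\right)$)
$\frac{1}{\frac{1}{-158919 - 3944853} + W{\left(-1239,-15 - -81 \right)}} = \frac{1}{\frac{1}{-158919 - 3944853} - 1239 \left(5 - -66\right)} = \frac{1}{\frac{1}{-4103772} - 1239 \left(5 + \left(-15 + 81\right)\right)} = \frac{1}{- \frac{1}{4103772} - 1239 \left(5 + 66\right)} = \frac{1}{- \frac{1}{4103772} - 87969} = \frac{1}{- \frac{361004719069}{4103772}} = - \frac{4103772}{361004719069}$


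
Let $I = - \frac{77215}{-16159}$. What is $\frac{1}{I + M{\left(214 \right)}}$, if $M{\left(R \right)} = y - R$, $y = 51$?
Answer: $- \frac{16159}{2556702} \approx -0.0063203$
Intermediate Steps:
$I = \frac{77215}{16159}$ ($I = \left(-77215\right) \left(- \frac{1}{16159}\right) = \frac{77215}{16159} \approx 4.7785$)
$M{\left(R \right)} = 51 - R$
$\frac{1}{I + M{\left(214 \right)}} = \frac{1}{\frac{77215}{16159} + \left(51 - 214\right)} = \frac{1}{\frac{77215}{16159} - 163} = \frac{1}{- \frac{2556702}{16159}} = - \frac{16159}{2556702}$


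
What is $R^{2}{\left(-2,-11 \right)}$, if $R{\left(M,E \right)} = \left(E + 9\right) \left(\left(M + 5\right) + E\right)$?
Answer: $256$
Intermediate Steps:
$R{\left(M,E \right)} = \left(9 + E\right) \left(5 + E + M\right)$ ($R{\left(M,E \right)} = \left(9 + E\right) \left(\left(5 + M\right) + E\right) = \left(9 + E\right) \left(5 + E + M\right)$)
$R^{2}{\left(-2,-11 \right)} = \left(45 + \left(-11\right)^{2} + 9 \left(-2\right) + 14 \left(-11\right) - -22\right)^{2} = \left(45 + 121 - 18 - 154 + 22\right)^{2} = 16^{2} = 256$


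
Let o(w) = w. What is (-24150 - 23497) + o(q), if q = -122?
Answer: -47769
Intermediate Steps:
(-24150 - 23497) + o(q) = (-24150 - 23497) - 122 = -47647 - 122 = -47769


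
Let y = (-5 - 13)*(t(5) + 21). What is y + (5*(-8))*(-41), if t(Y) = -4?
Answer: 1334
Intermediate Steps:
y = -306 (y = (-5 - 13)*(-4 + 21) = -18*17 = -306)
y + (5*(-8))*(-41) = -306 + (5*(-8))*(-41) = -306 - 40*(-41) = -306 + 1640 = 1334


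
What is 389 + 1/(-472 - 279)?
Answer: 292138/751 ≈ 389.00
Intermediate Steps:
389 + 1/(-472 - 279) = 389 + 1/(-751) = 389 - 1/751 = 292138/751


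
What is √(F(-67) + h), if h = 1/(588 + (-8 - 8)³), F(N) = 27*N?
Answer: I*√5565418321/1754 ≈ 42.532*I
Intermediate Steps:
h = -1/3508 (h = 1/(588 + (-16)³) = 1/(588 - 4096) = 1/(-3508) = -1/3508 ≈ -0.00028506)
√(F(-67) + h) = √(27*(-67) - 1/3508) = √(-1809 - 1/3508) = √(-6345973/3508) = I*√5565418321/1754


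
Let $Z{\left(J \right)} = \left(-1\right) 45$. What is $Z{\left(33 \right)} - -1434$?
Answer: $1389$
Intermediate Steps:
$Z{\left(J \right)} = -45$
$Z{\left(33 \right)} - -1434 = -45 - -1434 = -45 + 1434 = 1389$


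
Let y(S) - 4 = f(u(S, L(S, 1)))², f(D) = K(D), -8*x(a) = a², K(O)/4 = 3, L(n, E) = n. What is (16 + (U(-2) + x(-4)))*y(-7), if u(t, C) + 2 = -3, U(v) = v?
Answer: 1776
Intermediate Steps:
K(O) = 12 (K(O) = 4*3 = 12)
x(a) = -a²/8
u(t, C) = -5 (u(t, C) = -2 - 3 = -5)
f(D) = 12
y(S) = 148 (y(S) = 4 + 12² = 4 + 144 = 148)
(16 + (U(-2) + x(-4)))*y(-7) = (16 + (-2 - ⅛*(-4)²))*148 = (16 + (-2 - ⅛*16))*148 = (16 + (-2 - 2))*148 = (16 - 4)*148 = 12*148 = 1776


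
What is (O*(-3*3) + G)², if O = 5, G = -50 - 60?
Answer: 24025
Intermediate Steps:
G = -110
(O*(-3*3) + G)² = (5*(-3*3) - 110)² = (5*(-9) - 110)² = (-45 - 110)² = (-155)² = 24025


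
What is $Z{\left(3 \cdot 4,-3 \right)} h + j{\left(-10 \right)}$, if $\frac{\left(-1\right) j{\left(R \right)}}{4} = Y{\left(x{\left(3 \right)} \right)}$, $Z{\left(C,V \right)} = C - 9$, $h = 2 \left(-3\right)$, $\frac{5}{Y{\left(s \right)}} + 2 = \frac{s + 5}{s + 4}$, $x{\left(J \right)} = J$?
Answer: $\frac{16}{3} \approx 5.3333$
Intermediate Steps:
$Y{\left(s \right)} = \frac{5}{-2 + \frac{5 + s}{4 + s}}$ ($Y{\left(s \right)} = \frac{5}{-2 + \frac{s + 5}{s + 4}} = \frac{5}{-2 + \frac{5 + s}{4 + s}}$)
$h = -6$
$Z{\left(C,V \right)} = -9 + C$
$j{\left(R \right)} = \frac{70}{3}$ ($j{\left(R \right)} = - 4 \frac{5 \left(-4 - 3\right)}{3 + 3} = - 4 \frac{5 \left(-4 - 3\right)}{6} = - 4 \cdot 5 \cdot \frac{1}{6} \left(-7\right) = \left(-4\right) \left(- \frac{35}{6}\right) = \frac{70}{3}$)
$Z{\left(3 \cdot 4,-3 \right)} h + j{\left(-10 \right)} = \left(-9 + 3 \cdot 4\right) \left(-6\right) + \frac{70}{3} = \left(-9 + 12\right) \left(-6\right) + \frac{70}{3} = 3 \left(-6\right) + \frac{70}{3} = -18 + \frac{70}{3} = \frac{16}{3}$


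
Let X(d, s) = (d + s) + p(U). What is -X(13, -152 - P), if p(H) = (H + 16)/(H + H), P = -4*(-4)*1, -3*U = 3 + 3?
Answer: 317/2 ≈ 158.50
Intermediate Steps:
U = -2 (U = -(3 + 3)/3 = -⅓*6 = -2)
P = 16 (P = 16*1 = 16)
p(H) = (16 + H)/(2*H) (p(H) = (16 + H)/((2*H)) = (16 + H)*(1/(2*H)) = (16 + H)/(2*H))
X(d, s) = -7/2 + d + s (X(d, s) = (d + s) + (½)*(16 - 2)/(-2) = (d + s) + (½)*(-½)*14 = (d + s) - 7/2 = -7/2 + d + s)
-X(13, -152 - P) = -(-7/2 + 13 + (-152 - 1*16)) = -(-7/2 + 13 + (-152 - 16)) = -(-7/2 + 13 - 168) = -1*(-317/2) = 317/2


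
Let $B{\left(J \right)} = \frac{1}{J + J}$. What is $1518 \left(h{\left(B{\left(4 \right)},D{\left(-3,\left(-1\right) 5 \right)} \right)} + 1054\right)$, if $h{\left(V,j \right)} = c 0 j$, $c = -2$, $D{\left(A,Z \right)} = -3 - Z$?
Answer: $1599972$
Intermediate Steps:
$B{\left(J \right)} = \frac{1}{2 J}$
$h{\left(V,j \right)} = 0$ ($h{\left(V,j \right)} = \left(-2\right) 0 j = 0 j = 0$)
$1518 \left(h{\left(B{\left(4 \right)},D{\left(-3,\left(-1\right) 5 \right)} \right)} + 1054\right) = 1518 \left(0 + 1054\right) = 1518 \cdot 1054 = 1599972$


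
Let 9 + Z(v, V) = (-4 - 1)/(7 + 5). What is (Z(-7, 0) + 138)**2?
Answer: 2380849/144 ≈ 16534.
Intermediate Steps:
Z(v, V) = -113/12 (Z(v, V) = -9 + (-4 - 1)/(7 + 5) = -9 - 5/12 = -113/12)
(Z(-7, 0) + 138)**2 = (-113/12 + 138)**2 = (1543/12)**2 = 2380849/144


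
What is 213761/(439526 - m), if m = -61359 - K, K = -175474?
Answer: 213761/325411 ≈ 0.65690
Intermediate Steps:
m = 114115 (m = -61359 - 1*(-175474) = -61359 + 175474 = 114115)
213761/(439526 - m) = 213761/(439526 - 1*114115) = 213761/(439526 - 114115) = 213761/325411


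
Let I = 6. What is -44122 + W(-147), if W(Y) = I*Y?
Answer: -45004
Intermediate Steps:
W(Y) = 6*Y
-44122 + W(-147) = -44122 + 6*(-147) = -44122 - 882 = -45004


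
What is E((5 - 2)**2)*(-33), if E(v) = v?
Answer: -297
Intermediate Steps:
E((5 - 2)**2)*(-33) = (5 - 2)**2*(-33) = 3**2*(-33) = 9*(-33) = -297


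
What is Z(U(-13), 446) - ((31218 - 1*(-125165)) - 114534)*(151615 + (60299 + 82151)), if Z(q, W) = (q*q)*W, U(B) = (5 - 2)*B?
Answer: -12305647819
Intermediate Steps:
U(B) = 3*B
Z(q, W) = W*q² (Z(q, W) = q²*W = W*q²)
Z(U(-13), 446) - ((31218 - 1*(-125165)) - 114534)*(151615 + (60299 + 82151)) = 446*(3*(-13))² - ((31218 - 1*(-125165)) - 114534)*(151615 + (60299 + 82151)) = 446*(-39)² - ((31218 + 125165) - 114534)*(151615 + 142450) = 446*1521 - (156383 - 114534)*294065 = 678366 - 41849*294065 = 678366 - 1*12306326185 = 678366 - 12306326185 = -12305647819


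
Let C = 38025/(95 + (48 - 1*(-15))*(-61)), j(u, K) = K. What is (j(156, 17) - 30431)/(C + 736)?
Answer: -113991672/2720503 ≈ -41.901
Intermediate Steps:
C = -38025/3748 (C = 38025/(95 + (48 + 15)*(-61)) = 38025/(95 + 63*(-61)) = 38025/(95 - 3843) = 38025/(-3748) = 38025*(-1/3748) = -38025/3748 ≈ -10.145)
(j(156, 17) - 30431)/(C + 736) = (17 - 30431)/(-38025/3748 + 736) = -30414/2720503/3748 = -30414*3748/2720503 = -113991672/2720503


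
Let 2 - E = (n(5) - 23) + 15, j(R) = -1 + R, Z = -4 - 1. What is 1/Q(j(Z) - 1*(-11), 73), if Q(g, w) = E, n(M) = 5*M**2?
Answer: -1/115 ≈ -0.0086956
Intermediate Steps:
Z = -5
E = -115 (E = 2 - ((5*5**2 - 23) + 15) = 2 - ((5*25 - 23) + 15) = 2 - ((125 - 23) + 15) = 2 - (102 + 15) = 2 - 1*117 = 2 - 117 = -115)
Q(g, w) = -115
1/Q(j(Z) - 1*(-11), 73) = 1/(-115) = -1/115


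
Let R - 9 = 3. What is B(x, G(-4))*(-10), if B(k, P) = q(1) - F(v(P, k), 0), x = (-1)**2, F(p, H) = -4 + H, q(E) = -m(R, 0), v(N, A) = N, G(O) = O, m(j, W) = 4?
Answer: 0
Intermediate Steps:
R = 12 (R = 9 + 3 = 12)
q(E) = -4 (q(E) = -1*4 = -4)
x = 1
B(k, P) = 0 (B(k, P) = -4 - (-4 + 0) = -4 - 1*(-4) = -4 + 4 = 0)
B(x, G(-4))*(-10) = 0*(-10) = 0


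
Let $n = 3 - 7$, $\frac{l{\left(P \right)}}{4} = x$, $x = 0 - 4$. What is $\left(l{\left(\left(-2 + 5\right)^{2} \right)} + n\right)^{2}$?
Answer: $400$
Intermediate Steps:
$x = -4$ ($x = 0 - 4 = -4$)
$l{\left(P \right)} = -16$ ($l{\left(P \right)} = 4 \left(-4\right) = -16$)
$n = -4$
$\left(l{\left(\left(-2 + 5\right)^{2} \right)} + n\right)^{2} = \left(-16 - 4\right)^{2} = \left(-20\right)^{2} = 400$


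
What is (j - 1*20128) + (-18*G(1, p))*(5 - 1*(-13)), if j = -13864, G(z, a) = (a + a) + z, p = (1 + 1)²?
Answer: -36908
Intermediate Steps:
p = 4 (p = 2² = 4)
G(z, a) = z + 2*a (G(z, a) = 2*a + z = z + 2*a)
(j - 1*20128) + (-18*G(1, p))*(5 - 1*(-13)) = (-13864 - 1*20128) + (-18*(1 + 2*4))*(5 - 1*(-13)) = (-13864 - 20128) + (-18*(1 + 8))*(5 + 13) = -33992 - 18*9*18 = -33992 - 162*18 = -33992 - 2916 = -36908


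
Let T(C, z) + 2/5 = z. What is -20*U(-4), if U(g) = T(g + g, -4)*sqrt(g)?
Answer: 176*I ≈ 176.0*I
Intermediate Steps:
T(C, z) = -2/5 + z
U(g) = -22*sqrt(g)/5 (U(g) = (-2/5 - 4)*sqrt(g) = -22*sqrt(g)/5)
-20*U(-4) = -(-88)*sqrt(-4) = -(-88)*2*I = -(-176)*I = 176*I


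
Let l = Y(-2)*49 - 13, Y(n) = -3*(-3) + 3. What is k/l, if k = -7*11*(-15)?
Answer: 231/115 ≈ 2.0087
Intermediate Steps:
Y(n) = 12 (Y(n) = 9 + 3 = 12)
l = 575 (l = 12*49 - 13 = 588 - 13 = 575)
k = 1155 (k = -77*(-15) = 1155)
k/l = 1155/575 = 1155*(1/575) = 231/115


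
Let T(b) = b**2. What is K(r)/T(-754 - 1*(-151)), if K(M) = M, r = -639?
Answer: -71/40401 ≈ -0.0017574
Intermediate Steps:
K(r)/T(-754 - 1*(-151)) = -639/(-754 - 1*(-151))**2 = -639/(-754 + 151)**2 = -639/((-603)**2) = -639/363609 = -639*1/363609 = -71/40401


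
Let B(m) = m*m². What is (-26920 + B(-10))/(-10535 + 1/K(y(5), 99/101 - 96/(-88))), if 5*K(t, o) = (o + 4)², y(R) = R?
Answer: 127022109800/47928391677 ≈ 2.6502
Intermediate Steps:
K(t, o) = (4 + o)²/5 (K(t, o) = (o + 4)²/5 = (4 + o)²/5)
B(m) = m³
(-26920 + B(-10))/(-10535 + 1/K(y(5), 99/101 - 96/(-88))) = (-26920 + (-10)³)/(-10535 + 1/((4 + (99/101 - 96/(-88)))²/5)) = (-26920 - 1000)/(-10535 + 1/((4 + (99*(1/101) - 96*(-1/88)))²/5)) = -27920/(-10535 + 1/((4 + (99/101 + 12/11))²/5)) = -27920/(-10535 + 1/((4 + 2301/1111)²/5)) = -27920/(-10535 + 1/((6745/1111)²/5)) = -27920/(-10535 + 1/((⅕)*(45495025/1234321))) = -27920/(-10535 + 1/(9099005/1234321)) = -27920/(-10535 + 1234321/9099005) = -27920/(-95856783354/9099005) = -27920*(-9099005/95856783354) = 127022109800/47928391677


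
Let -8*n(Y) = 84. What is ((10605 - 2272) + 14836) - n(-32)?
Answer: 46359/2 ≈ 23180.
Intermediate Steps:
n(Y) = -21/2 (n(Y) = -⅛*84 = -21/2)
((10605 - 2272) + 14836) - n(-32) = ((10605 - 2272) + 14836) - 1*(-21/2) = (8333 + 14836) + 21/2 = 23169 + 21/2 = 46359/2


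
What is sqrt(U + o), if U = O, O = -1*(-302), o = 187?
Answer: sqrt(489) ≈ 22.113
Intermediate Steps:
O = 302
U = 302
sqrt(U + o) = sqrt(302 + 187) = sqrt(489)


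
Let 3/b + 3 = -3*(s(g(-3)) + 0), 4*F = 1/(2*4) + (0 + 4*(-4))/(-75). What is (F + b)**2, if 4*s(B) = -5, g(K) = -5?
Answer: 96098809/5760000 ≈ 16.684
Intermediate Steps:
s(B) = -5/4 (s(B) = (1/4)*(-5) = -5/4)
F = 203/2400 (F = (1/(2*4) + (0 + 4*(-4))/(-75))/4 = (1/8 + (0 - 16)*(-1/75))/4 = (1*(1/8) - 16*(-1/75))/4 = (1/8 + 16/75)/4 = (1/4)*(203/600) = 203/2400 ≈ 0.084583)
b = 4 (b = 3/(-3 - 3*(-5/4 + 0)) = 3/(-3 - 3*(-5/4)) = 3/(-3 + 15/4) = 3/(3/4) = 3*(4/3) = 4)
(F + b)**2 = (203/2400 + 4)**2 = (9803/2400)**2 = 96098809/5760000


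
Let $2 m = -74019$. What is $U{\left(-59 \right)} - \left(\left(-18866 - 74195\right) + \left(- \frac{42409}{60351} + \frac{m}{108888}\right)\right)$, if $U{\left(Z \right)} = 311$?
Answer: $\frac{409067280172975}{4380999792} \approx 93373.0$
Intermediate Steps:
$m = - \frac{74019}{2}$ ($m = \frac{1}{2} \left(-74019\right) = - \frac{74019}{2} \approx -37010.0$)
$U{\left(-59 \right)} - \left(\left(-18866 - 74195\right) + \left(- \frac{42409}{60351} + \frac{m}{108888}\right)\right) = 311 - \left(\left(-18866 - 74195\right) - \left(\frac{24673}{72592} + \frac{42409}{60351}\right)\right) = 311 - \left(-93061 - \frac{4567594351}{4380999792}\right) = 311 - - \frac{407704789237663}{4380999792} = 311 + \frac{407704789237663}{4380999792} = \frac{409067280172975}{4380999792}$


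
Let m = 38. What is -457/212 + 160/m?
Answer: 8277/4028 ≈ 2.0549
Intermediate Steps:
-457/212 + 160/m = -457/212 + 160/38 = -457*1/212 + 160*(1/38) = -457/212 + 80/19 = 8277/4028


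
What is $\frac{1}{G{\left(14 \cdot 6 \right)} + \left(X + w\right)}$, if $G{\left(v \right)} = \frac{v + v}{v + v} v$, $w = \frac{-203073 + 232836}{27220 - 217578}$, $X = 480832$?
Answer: $\frac{190358}{91546178165} \approx 2.0794 \cdot 10^{-6}$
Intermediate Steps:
$w = - \frac{29763}{190358}$ ($w = \frac{29763}{-190358} = 29763 \left(- \frac{1}{190358}\right) = - \frac{29763}{190358} \approx -0.15635$)
$G{\left(v \right)} = v$ ($G{\left(v \right)} = \frac{2 v}{2 v} v = 2 v \frac{1}{2 v} v = 1 v = v$)
$\frac{1}{G{\left(14 \cdot 6 \right)} + \left(X + w\right)} = \frac{1}{14 \cdot 6 + \left(480832 - \frac{29763}{190358}\right)} = \frac{1}{84 + \frac{91530188093}{190358}} = \frac{1}{\frac{91546178165}{190358}} = \frac{190358}{91546178165}$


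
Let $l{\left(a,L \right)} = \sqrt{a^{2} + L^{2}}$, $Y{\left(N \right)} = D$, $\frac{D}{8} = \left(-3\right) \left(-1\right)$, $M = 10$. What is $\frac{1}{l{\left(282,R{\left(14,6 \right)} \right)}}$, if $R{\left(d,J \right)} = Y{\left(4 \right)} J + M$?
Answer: $\frac{\sqrt{25810}}{51620} \approx 0.0031123$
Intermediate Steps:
$D = 24$ ($D = 8 \left(\left(-3\right) \left(-1\right)\right) = 8 \cdot 3 = 24$)
$Y{\left(N \right)} = 24$
$R{\left(d,J \right)} = 10 + 24 J$ ($R{\left(d,J \right)} = 24 J + 10 = 10 + 24 J$)
$l{\left(a,L \right)} = \sqrt{L^{2} + a^{2}}$
$\frac{1}{l{\left(282,R{\left(14,6 \right)} \right)}} = \frac{1}{\sqrt{\left(10 + 24 \cdot 6\right)^{2} + 282^{2}}} = \frac{1}{\sqrt{\left(10 + 144\right)^{2} + 79524}} = \frac{1}{\sqrt{154^{2} + 79524}} = \frac{1}{\sqrt{23716 + 79524}} = \frac{1}{\sqrt{103240}} = \frac{1}{2 \sqrt{25810}} = \frac{\sqrt{25810}}{51620}$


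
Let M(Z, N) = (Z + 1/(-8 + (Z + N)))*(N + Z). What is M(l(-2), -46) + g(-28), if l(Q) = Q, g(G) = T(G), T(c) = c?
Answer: 482/7 ≈ 68.857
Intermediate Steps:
g(G) = G
M(Z, N) = (N + Z)*(Z + 1/(-8 + N + Z)) (M(Z, N) = (Z + 1/(-8 + (N + Z)))*(N + Z) = (Z + 1/(-8 + N + Z))*(N + Z) = (N + Z)*(Z + 1/(-8 + N + Z)))
M(l(-2), -46) + g(-28) = (-46 - 2 + (-2)³ - 8*(-2)² - 2*(-46)² - 8*(-46)*(-2) + 2*(-46)*(-2)²)/(-8 - 46 - 2) - 28 = (-46 - 2 - 8 - 8*4 - 2*2116 - 736 + 2*(-46)*4)/(-56) - 28 = -(-46 - 2 - 8 - 32 - 4232 - 736 - 368)/56 - 28 = -1/56*(-5424) - 28 = 678/7 - 28 = 482/7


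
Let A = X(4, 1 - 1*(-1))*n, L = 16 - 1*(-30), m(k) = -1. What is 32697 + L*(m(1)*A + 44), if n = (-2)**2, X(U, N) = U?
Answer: 33985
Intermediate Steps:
n = 4
L = 46 (L = 16 + 30 = 46)
A = 16 (A = 4*4 = 16)
32697 + L*(m(1)*A + 44) = 32697 + 46*(-1*16 + 44) = 32697 + 46*(-16 + 44) = 32697 + 46*28 = 32697 + 1288 = 33985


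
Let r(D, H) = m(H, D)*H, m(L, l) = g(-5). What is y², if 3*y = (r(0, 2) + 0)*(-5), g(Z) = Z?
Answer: 2500/9 ≈ 277.78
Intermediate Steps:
m(L, l) = -5
r(D, H) = -5*H
y = 50/3 (y = ((-5*2 + 0)*(-5))/3 = ((-10 + 0)*(-5))/3 = (-10*(-5))/3 = (⅓)*50 = 50/3 ≈ 16.667)
y² = (50/3)² = 2500/9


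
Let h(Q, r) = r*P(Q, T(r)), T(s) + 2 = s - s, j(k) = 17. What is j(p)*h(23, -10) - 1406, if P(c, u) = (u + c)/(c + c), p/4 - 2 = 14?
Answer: -34123/23 ≈ -1483.6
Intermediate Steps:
p = 64 (p = 8 + 4*14 = 8 + 56 = 64)
T(s) = -2 (T(s) = -2 + (s - s) = -2 + 0 = -2)
P(c, u) = (c + u)/(2*c) (P(c, u) = (c + u)/((2*c)) = (c + u)*(1/(2*c)) = (c + u)/(2*c))
h(Q, r) = r*(-2 + Q)/(2*Q) (h(Q, r) = r*((Q - 2)/(2*Q)) = r*((-2 + Q)/(2*Q)) = r*(-2 + Q)/(2*Q))
j(p)*h(23, -10) - 1406 = 17*((1/2)*(-10) - 1*(-10)/23) - 1406 = 17*(-5 - 1*(-10)*1/23) - 1406 = 17*(-5 + 10/23) - 1406 = 17*(-105/23) - 1406 = -1785/23 - 1406 = -34123/23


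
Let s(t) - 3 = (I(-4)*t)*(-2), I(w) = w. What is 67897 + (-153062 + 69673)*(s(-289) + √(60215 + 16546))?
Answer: 192613098 - 250167*√8529 ≈ 1.6951e+8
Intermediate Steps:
s(t) = 3 + 8*t (s(t) = 3 - 4*t*(-2) = 3 + 8*t)
67897 + (-153062 + 69673)*(s(-289) + √(60215 + 16546)) = 67897 + (-153062 + 69673)*((3 + 8*(-289)) + √(60215 + 16546)) = 67897 - 83389*((3 - 2312) + √76761) = 67897 - 83389*(-2309 + 3*√8529) = 67897 + (192545201 - 250167*√8529) = 192613098 - 250167*√8529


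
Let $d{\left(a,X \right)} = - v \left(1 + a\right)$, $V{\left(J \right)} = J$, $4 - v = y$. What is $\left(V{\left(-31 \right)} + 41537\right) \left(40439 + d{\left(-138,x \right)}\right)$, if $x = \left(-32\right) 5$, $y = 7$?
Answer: $1661402168$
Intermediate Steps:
$v = -3$ ($v = 4 - 7 = -3$)
$x = -160$
$d{\left(a,X \right)} = 3 + 3 a$ ($d{\left(a,X \right)} = \left(-1\right) \left(-3\right) \left(1 + a\right) = 3 \left(1 + a\right) = 3 + 3 a$)
$\left(V{\left(-31 \right)} + 41537\right) \left(40439 + d{\left(-138,x \right)}\right) = \left(-31 + 41537\right) \left(40439 + \left(3 + 3 \left(-138\right)\right)\right) = 41506 \left(40439 + \left(3 - 414\right)\right) = 41506 \left(40439 - 411\right) = 41506 \cdot 40028 = 1661402168$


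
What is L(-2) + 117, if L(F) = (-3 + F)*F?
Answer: 127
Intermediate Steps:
L(F) = F*(-3 + F)
L(-2) + 117 = -2*(-3 - 2) + 117 = -2*(-5) + 117 = 10 + 117 = 127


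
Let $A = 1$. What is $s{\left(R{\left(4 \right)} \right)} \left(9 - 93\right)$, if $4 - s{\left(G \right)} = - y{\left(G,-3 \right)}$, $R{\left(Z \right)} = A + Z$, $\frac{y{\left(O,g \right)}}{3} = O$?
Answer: $-1596$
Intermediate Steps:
$y{\left(O,g \right)} = 3 O$
$R{\left(Z \right)} = 1 + Z$
$s{\left(G \right)} = 4 + 3 G$ ($s{\left(G \right)} = 4 - - 3 G = 4 + 3 G$)
$s{\left(R{\left(4 \right)} \right)} \left(9 - 93\right) = \left(4 + 3 \left(1 + 4\right)\right) \left(9 - 93\right) = \left(4 + 3 \cdot 5\right) \left(9 - 93\right) = \left(4 + 15\right) \left(9 - 93\right) = 19 \left(-84\right) = -1596$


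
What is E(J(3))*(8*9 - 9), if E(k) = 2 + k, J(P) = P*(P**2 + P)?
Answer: 2394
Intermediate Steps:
J(P) = P*(P + P**2)
E(J(3))*(8*9 - 9) = (2 + 3**2*(1 + 3))*(8*9 - 9) = (2 + 9*4)*(72 - 9) = (2 + 36)*63 = 38*63 = 2394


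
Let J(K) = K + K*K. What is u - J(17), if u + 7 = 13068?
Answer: 12755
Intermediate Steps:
J(K) = K + K²
u = 13061 (u = -7 + 13068 = 13061)
u - J(17) = 13061 - 17*(1 + 17) = 13061 - 17*18 = 13061 - 1*306 = 13061 - 306 = 12755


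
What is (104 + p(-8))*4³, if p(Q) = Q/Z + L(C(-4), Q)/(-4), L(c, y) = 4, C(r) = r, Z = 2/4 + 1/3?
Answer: 29888/5 ≈ 5977.6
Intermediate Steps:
Z = ⅚ (Z = 2*(¼) + 1*(⅓) = ½ + ⅓ = ⅚ ≈ 0.83333)
p(Q) = -1 + 6*Q/5 (p(Q) = Q/(⅚) + 4/(-4) = Q*(6/5) + 4*(-¼) = 6*Q/5 - 1 = -1 + 6*Q/5)
(104 + p(-8))*4³ = (104 + (-1 + (6/5)*(-8)))*4³ = (104 + (-1 - 48/5))*64 = (104 - 53/5)*64 = (467/5)*64 = 29888/5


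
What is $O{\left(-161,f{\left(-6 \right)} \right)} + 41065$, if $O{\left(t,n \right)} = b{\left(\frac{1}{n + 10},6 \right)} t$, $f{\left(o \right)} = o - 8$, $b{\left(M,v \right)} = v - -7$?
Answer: $38972$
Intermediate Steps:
$b{\left(M,v \right)} = 7 + v$ ($b{\left(M,v \right)} = v + 7 = 7 + v$)
$f{\left(o \right)} = -8 + o$ ($f{\left(o \right)} = o - 8 = -8 + o$)
$O{\left(t,n \right)} = 13 t$ ($O{\left(t,n \right)} = \left(7 + 6\right) t = 13 t$)
$O{\left(-161,f{\left(-6 \right)} \right)} + 41065 = 13 \left(-161\right) + 41065 = -2093 + 41065 = 38972$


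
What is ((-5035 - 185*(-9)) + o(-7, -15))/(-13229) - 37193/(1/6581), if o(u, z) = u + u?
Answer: -3238024399073/13229 ≈ -2.4477e+8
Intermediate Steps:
o(u, z) = 2*u
((-5035 - 185*(-9)) + o(-7, -15))/(-13229) - 37193/(1/6581) = ((-5035 - 185*(-9)) + 2*(-7))/(-13229) - 37193/(1/6581) = ((-5035 + 1665) - 14)*(-1/13229) - 37193/1/6581 = (-3370 - 14)*(-1/13229) - 37193*6581 = -3384*(-1/13229) - 244767133 = 3384/13229 - 244767133 = -3238024399073/13229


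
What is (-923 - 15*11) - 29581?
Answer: -30669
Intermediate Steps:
(-923 - 15*11) - 29581 = (-923 - 165) - 29581 = -1088 - 29581 = -30669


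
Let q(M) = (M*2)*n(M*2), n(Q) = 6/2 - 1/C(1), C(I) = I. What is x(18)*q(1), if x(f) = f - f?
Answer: 0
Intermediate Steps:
x(f) = 0
n(Q) = 2 (n(Q) = 6/2 - 1/1 = 6*(½) - 1*1 = 3 - 1 = 2)
q(M) = 4*M (q(M) = (M*2)*2 = (2*M)*2 = 4*M)
x(18)*q(1) = 0*(4*1) = 0*4 = 0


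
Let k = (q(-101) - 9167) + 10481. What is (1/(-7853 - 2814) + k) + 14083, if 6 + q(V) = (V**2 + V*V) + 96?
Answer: 382827962/10667 ≈ 35889.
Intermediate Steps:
q(V) = 90 + 2*V**2 (q(V) = -6 + ((V**2 + V*V) + 96) = -6 + ((V**2 + V**2) + 96) = -6 + (2*V**2 + 96) = -6 + (96 + 2*V**2) = 90 + 2*V**2)
k = 21806 (k = ((90 + 2*(-101)**2) - 9167) + 10481 = ((90 + 2*10201) - 9167) + 10481 = ((90 + 20402) - 9167) + 10481 = (20492 - 9167) + 10481 = 11325 + 10481 = 21806)
(1/(-7853 - 2814) + k) + 14083 = (1/(-7853 - 2814) + 21806) + 14083 = (1/(-10667) + 21806) + 14083 = (-1/10667 + 21806) + 14083 = 232604601/10667 + 14083 = 382827962/10667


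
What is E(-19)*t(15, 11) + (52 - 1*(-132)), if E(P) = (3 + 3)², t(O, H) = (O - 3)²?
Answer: 5368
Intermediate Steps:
t(O, H) = (-3 + O)²
E(P) = 36 (E(P) = 6² = 36)
E(-19)*t(15, 11) + (52 - 1*(-132)) = 36*(-3 + 15)² + (52 - 1*(-132)) = 36*12² + (52 + 132) = 36*144 + 184 = 5184 + 184 = 5368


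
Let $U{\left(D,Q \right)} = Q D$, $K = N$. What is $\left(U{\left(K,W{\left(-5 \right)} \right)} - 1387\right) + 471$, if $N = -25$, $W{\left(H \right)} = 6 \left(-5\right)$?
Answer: $-166$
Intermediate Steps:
$W{\left(H \right)} = -30$
$K = -25$
$U{\left(D,Q \right)} = D Q$
$\left(U{\left(K,W{\left(-5 \right)} \right)} - 1387\right) + 471 = \left(\left(-25\right) \left(-30\right) - 1387\right) + 471 = \left(750 - 1387\right) + 471 = -637 + 471 = -166$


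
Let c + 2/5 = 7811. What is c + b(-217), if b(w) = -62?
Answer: 38743/5 ≈ 7748.6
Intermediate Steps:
c = 39053/5 (c = -⅖ + 7811 = 39053/5 ≈ 7810.6)
c + b(-217) = 39053/5 - 62 = 38743/5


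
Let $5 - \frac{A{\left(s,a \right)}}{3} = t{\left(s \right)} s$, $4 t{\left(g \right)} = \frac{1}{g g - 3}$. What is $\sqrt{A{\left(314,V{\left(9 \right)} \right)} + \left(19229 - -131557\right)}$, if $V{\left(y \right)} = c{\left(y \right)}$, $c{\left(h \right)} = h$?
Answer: $\frac{3 \sqrt{651499159302310}}{197186} \approx 388.33$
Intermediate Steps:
$t{\left(g \right)} = \frac{1}{4 \left(-3 + g^{2}\right)}$ ($t{\left(g \right)} = \frac{1}{4 \left(g g - 3\right)} = \frac{1}{4 \left(g^{2} - 3\right)} = \frac{1}{4 \left(-3 + g^{2}\right)}$)
$V{\left(y \right)} = y$
$A{\left(s,a \right)} = 15 - \frac{3 s}{4 \left(-3 + s^{2}\right)}$ ($A{\left(s,a \right)} = 15 - 3 \frac{1}{4 \left(-3 + s^{2}\right)} s = 15 - 3 \frac{s}{4 \left(-3 + s^{2}\right)} = 15 - \frac{3 s}{4 \left(-3 + s^{2}\right)}$)
$\sqrt{A{\left(314,V{\left(9 \right)} \right)} + \left(19229 - -131557\right)} = \sqrt{\frac{3 \left(-60 - 314 + 20 \cdot 314^{2}\right)}{4 \left(-3 + 314^{2}\right)} + \left(19229 - -131557\right)} = \sqrt{\frac{3 \left(-60 - 314 + 20 \cdot 98596\right)}{4 \left(-3 + 98596\right)} + \left(19229 + 131557\right)} = \sqrt{\frac{3 \left(-60 - 314 + 1971920\right)}{4 \cdot 98593} + 150786} = \sqrt{\frac{3}{4} \cdot \frac{1}{98593} \cdot 1971546 + 150786} = \sqrt{\frac{2957319}{197186} + 150786} = \sqrt{\frac{29735845515}{197186}} = \frac{3 \sqrt{651499159302310}}{197186}$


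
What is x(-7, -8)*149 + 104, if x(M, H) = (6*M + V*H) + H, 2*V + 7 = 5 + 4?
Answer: -8538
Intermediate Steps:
V = 1 (V = -7/2 + (5 + 4)/2 = -7/2 + (½)*9 = -7/2 + 9/2 = 1)
x(M, H) = 2*H + 6*M (x(M, H) = (6*M + 1*H) + H = (6*M + H) + H = (H + 6*M) + H = 2*H + 6*M)
x(-7, -8)*149 + 104 = (2*(-8) + 6*(-7))*149 + 104 = (-16 - 42)*149 + 104 = -58*149 + 104 = -8642 + 104 = -8538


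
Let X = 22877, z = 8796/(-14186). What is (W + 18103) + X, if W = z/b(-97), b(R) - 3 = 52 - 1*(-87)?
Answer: 20637648741/503603 ≈ 40980.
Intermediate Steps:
z = -4398/7093 (z = 8796*(-1/14186) = -4398/7093 ≈ -0.62005)
b(R) = 142 (b(R) = 3 + (52 - 1*(-87)) = 3 + (52 + 87) = 3 + 139 = 142)
W = -2199/503603 (W = -4398/7093/142 = -4398/7093*1/142 = -2199/503603 ≈ -0.0043665)
(W + 18103) + X = (-2199/503603 + 18103) + 22877 = 9116722910/503603 + 22877 = 20637648741/503603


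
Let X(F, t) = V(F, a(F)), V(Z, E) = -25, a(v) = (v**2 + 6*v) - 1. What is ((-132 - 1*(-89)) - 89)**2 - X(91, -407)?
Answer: 17449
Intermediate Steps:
a(v) = -1 + v**2 + 6*v
X(F, t) = -25
((-132 - 1*(-89)) - 89)**2 - X(91, -407) = ((-132 - 1*(-89)) - 89)**2 - 1*(-25) = ((-132 + 89) - 89)**2 + 25 = (-43 - 89)**2 + 25 = (-132)**2 + 25 = 17424 + 25 = 17449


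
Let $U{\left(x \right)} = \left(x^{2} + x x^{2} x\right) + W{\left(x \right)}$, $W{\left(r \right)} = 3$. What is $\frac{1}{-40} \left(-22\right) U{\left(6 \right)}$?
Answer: $\frac{2937}{4} \approx 734.25$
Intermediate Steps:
$U{\left(x \right)} = 3 + x^{2} + x^{4}$ ($U{\left(x \right)} = \left(x^{2} + x x^{2} x\right) + 3 = \left(x^{2} + x^{3} x\right) + 3 = \left(x^{2} + x^{4}\right) + 3 = 3 + x^{2} + x^{4}$)
$\frac{1}{-40} \left(-22\right) U{\left(6 \right)} = \frac{1}{-40} \left(-22\right) \left(3 + 6^{2} + 6^{4}\right) = \left(- \frac{1}{40}\right) \left(-22\right) \left(3 + 36 + 1296\right) = \frac{11}{20} \cdot 1335 = \frac{2937}{4}$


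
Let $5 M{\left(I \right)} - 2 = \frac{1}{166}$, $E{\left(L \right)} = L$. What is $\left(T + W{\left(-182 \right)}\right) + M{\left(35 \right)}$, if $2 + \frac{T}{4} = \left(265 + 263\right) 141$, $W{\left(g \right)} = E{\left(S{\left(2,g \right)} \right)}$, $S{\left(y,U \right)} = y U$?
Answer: $\frac{246858933}{830} \approx 2.9742 \cdot 10^{5}$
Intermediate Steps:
$S{\left(y,U \right)} = U y$
$M{\left(I \right)} = \frac{333}{830}$ ($M{\left(I \right)} = \frac{2}{5} + \frac{1}{5 \cdot 166} = \frac{2}{5} + \frac{1}{5} \cdot \frac{1}{166} = \frac{2}{5} + \frac{1}{830} = \frac{333}{830}$)
$W{\left(g \right)} = 2 g$ ($W{\left(g \right)} = g 2 = 2 g$)
$T = 297784$ ($T = -8 + 4 \left(265 + 263\right) 141 = -8 + 4 \cdot 528 \cdot 141 = -8 + 4 \cdot 74448 = -8 + 297792 = 297784$)
$\left(T + W{\left(-182 \right)}\right) + M{\left(35 \right)} = \left(297784 + 2 \left(-182\right)\right) + \frac{333}{830} = \left(297784 - 364\right) + \frac{333}{830} = 297420 + \frac{333}{830} = \frac{246858933}{830}$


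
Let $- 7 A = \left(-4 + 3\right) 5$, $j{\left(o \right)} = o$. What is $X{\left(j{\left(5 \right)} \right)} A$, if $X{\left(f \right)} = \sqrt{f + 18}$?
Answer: $\frac{5 \sqrt{23}}{7} \approx 3.4256$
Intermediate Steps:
$A = \frac{5}{7}$ ($A = - \frac{\left(-4 + 3\right) 5}{7} = - \frac{\left(-1\right) 5}{7} = \left(- \frac{1}{7}\right) \left(-5\right) = \frac{5}{7} \approx 0.71429$)
$X{\left(f \right)} = \sqrt{18 + f}$
$X{\left(j{\left(5 \right)} \right)} A = \sqrt{18 + 5} \cdot \frac{5}{7} = \sqrt{23} \cdot \frac{5}{7} = \frac{5 \sqrt{23}}{7}$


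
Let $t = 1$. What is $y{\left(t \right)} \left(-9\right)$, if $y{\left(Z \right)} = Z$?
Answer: $-9$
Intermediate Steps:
$y{\left(t \right)} \left(-9\right) = 1 \left(-9\right) = -9$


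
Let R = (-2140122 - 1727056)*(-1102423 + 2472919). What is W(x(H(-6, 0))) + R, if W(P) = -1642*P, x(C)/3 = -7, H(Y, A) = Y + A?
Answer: -5299951945806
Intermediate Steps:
H(Y, A) = A + Y
x(C) = -21 (x(C) = 3*(-7) = -21)
R = -5299951980288 (R = -3867178*1370496 = -5299951980288)
W(x(H(-6, 0))) + R = -1642*(-21) - 5299951980288 = 34482 - 5299951980288 = -5299951945806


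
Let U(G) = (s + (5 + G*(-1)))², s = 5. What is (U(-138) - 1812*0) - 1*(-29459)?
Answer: 51363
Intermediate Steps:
U(G) = (10 - G)² (U(G) = (5 + (5 + G*(-1)))² = (5 + (5 - G))² = (10 - G)²)
(U(-138) - 1812*0) - 1*(-29459) = ((10 - 1*(-138))² - 1812*0) - 1*(-29459) = ((10 + 138)² - 1*0) + 29459 = (148² + 0) + 29459 = (21904 + 0) + 29459 = 21904 + 29459 = 51363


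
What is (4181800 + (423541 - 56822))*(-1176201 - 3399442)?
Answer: -20812399122717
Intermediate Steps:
(4181800 + (423541 - 56822))*(-1176201 - 3399442) = (4181800 + 366719)*(-4575643) = 4548519*(-4575643) = -20812399122717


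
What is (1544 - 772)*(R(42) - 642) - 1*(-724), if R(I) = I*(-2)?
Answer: -559748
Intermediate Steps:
R(I) = -2*I
(1544 - 772)*(R(42) - 642) - 1*(-724) = (1544 - 772)*(-2*42 - 642) - 1*(-724) = 772*(-84 - 642) + 724 = 772*(-726) + 724 = -560472 + 724 = -559748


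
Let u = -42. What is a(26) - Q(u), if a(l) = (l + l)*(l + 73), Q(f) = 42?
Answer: 5106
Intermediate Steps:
a(l) = 2*l*(73 + l) (a(l) = (2*l)*(73 + l) = 2*l*(73 + l))
a(26) - Q(u) = 2*26*(73 + 26) - 1*42 = 2*26*99 - 42 = 5148 - 42 = 5106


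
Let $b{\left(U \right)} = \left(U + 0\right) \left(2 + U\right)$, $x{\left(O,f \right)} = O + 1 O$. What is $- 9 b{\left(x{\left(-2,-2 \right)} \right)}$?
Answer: $-72$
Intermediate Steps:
$x{\left(O,f \right)} = 2 O$ ($x{\left(O,f \right)} = O + O = 2 O$)
$b{\left(U \right)} = U \left(2 + U\right)$
$- 9 b{\left(x{\left(-2,-2 \right)} \right)} = - 9 \cdot 2 \left(-2\right) \left(2 + 2 \left(-2\right)\right) = - 9 \left(- 4 \left(2 - 4\right)\right) = - 9 \left(\left(-4\right) \left(-2\right)\right) = \left(-9\right) 8 = -72$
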